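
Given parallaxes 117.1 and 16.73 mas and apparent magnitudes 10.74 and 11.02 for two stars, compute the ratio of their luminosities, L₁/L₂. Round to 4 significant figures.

d₁ = 1/p₁ = 1/0.1171″ = 8.5397 pc; d₂ = 1/p₂ = 1/0.01673″ = 59.773 pc.
M₁ = m₁ − 5 log₁₀ d₁ + 5 = 10.74 − 4.6572 + 5 = 11.0828.
M₂ = 11.02 − 8.8825 + 5 = 7.1375.
L₁/L₂ = 10^(0.4(M₂ − M₁)) = 10^(0.4 × (-3.9453)) = 10^(-1.57812) = 0.026417.

L₁/L₂ = 0.02642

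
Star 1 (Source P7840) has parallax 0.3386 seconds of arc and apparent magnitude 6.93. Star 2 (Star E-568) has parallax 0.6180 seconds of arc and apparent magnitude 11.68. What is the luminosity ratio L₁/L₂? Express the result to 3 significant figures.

L₁/L₂ = 265

d₁ = 1/p₁ = 1/0.3386″ = 2.9533 pc; d₂ = 1/p₂ = 1/0.6180″ = 1.6181 pc.
M₁ = m₁ − 5 log₁₀ d₁ + 5 = 6.93 − 2.3515 + 5 = 9.5785.
M₂ = 11.68 − 1.0450 + 5 = 15.6350.
L₁/L₂ = 10^(0.4(M₂ − M₁)) = 10^(0.4 × 6.0565) = 10^2.42260 = 264.61.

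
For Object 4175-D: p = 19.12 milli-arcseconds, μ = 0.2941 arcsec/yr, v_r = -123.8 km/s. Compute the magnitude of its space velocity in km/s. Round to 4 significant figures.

143.7 km/s

d = 1/p = 1/0.01912″ = 52.301 pc.
v_t = 4.740 μ d = 4.740 × 0.2941 × 52.301 = 72.909 km/s.
v = √(v_r² + v_t²) = √((-123.8)² + 72.909²) = √20642.2 = 143.67 km/s.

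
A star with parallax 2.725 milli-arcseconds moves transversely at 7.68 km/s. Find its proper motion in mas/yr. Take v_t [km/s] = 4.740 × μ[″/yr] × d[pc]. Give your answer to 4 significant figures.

4.415 mas/yr

d = 1/p = 1/0.002725″ = 366.97 pc.
μ = v_t / (4.74 d) = 7.68 / (4.74 × 366.97) = 7.68 / 1739.4 = 0.0044153 ″/yr = 4.4153 mas/yr.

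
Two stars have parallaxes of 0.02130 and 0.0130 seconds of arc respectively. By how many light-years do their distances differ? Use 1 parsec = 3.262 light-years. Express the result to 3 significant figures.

d_A = 1/0.02130″ = 46.948 pc; d_B = 1/0.01300″ = 76.923 pc.
|d_B − d_A| = |76.923 − 46.948| = 29.975 pc = 29.975 × 3.262 ly = 97.778 ly.

97.8 ly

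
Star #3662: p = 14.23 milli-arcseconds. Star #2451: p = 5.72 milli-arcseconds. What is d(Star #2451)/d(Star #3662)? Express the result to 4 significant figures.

2.488

Since d = 1/p, d_B/d_A = p_A/p_B.
= 14.23 / 5.72 = 2.4878.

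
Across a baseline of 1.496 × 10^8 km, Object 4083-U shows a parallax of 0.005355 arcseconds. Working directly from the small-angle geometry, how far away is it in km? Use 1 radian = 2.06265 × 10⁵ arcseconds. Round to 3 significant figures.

θ = 0.005355″ = 0.005355/206265 = 2.5962 × 10^-8 rad.
d = B/θ = (1.496 × 10^8) / (2.5962 × 10^-8) = 5.7623 × 10^15 km.

5.76 × 10^15 km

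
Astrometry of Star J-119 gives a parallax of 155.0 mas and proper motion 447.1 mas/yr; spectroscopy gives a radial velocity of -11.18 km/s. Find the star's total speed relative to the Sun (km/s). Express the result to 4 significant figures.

d = 1/p = 1/0.1550″ = 6.4516 pc.
μ = 447.1 mas/yr = 0.4471 ″/yr.
v_t = 4.740 μ d = 4.740 × 0.4471 × 6.4516 = 13.673 km/s.
v = √(v_r² + v_t²) = √((-11.18)² + 13.673²) = √311.943 = 17.662 km/s.

17.66 km/s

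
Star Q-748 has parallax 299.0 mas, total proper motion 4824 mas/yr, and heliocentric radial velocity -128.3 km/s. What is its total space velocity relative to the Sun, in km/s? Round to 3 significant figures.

149 km/s

d = 1/p = 1/0.2990″ = 3.3445 pc.
μ = 4824 mas/yr = 4.824 ″/yr.
v_t = 4.740 μ d = 4.740 × 4.824 × 3.3445 = 76.475 km/s.
v = √(v_r² + v_t²) = √((-128.3)² + 76.475²) = √22309.3 = 149.36 km/s.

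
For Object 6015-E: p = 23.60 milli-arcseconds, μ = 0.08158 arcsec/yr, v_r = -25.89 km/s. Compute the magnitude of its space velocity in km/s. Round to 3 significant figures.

30.6 km/s

d = 1/p = 1/0.02360″ = 42.373 pc.
v_t = 4.740 μ d = 4.740 × 0.08158 × 42.373 = 16.385 km/s.
v = √(v_r² + v_t²) = √((-25.89)² + 16.385²) = √938.76 = 30.639 km/s.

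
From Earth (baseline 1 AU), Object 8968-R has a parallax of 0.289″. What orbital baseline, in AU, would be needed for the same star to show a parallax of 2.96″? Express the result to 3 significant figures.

Parallax scales linearly with baseline: p ∝ B, so B = p_target / p_Earth × 1 AU.
B = 2.96 / 0.289 = 10.242 AU.

10.2 AU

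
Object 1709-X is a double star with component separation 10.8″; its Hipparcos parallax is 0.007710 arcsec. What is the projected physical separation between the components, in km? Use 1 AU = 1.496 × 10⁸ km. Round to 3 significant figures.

2.10 × 10^11 km

d = 1/p = 1/0.007710″ = 129.7 pc.
At distance d (pc), an angle of θ arcsec spans θ·d AU: s = 10.8 × 129.7 = 1400.8 AU.
= 1400.8 × 1.496 × 10⁸ km = 2.0956 × 10^11 km.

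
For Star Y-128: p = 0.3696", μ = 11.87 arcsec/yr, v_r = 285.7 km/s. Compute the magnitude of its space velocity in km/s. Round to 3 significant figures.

d = 1/p = 1/0.3696″ = 2.7056 pc.
v_t = 4.740 μ d = 4.740 × 11.87 × 2.7056 = 152.23 km/s.
v = √(v_r² + v_t²) = √(285.7² + 152.23²) = √104798 = 323.73 km/s.

324 km/s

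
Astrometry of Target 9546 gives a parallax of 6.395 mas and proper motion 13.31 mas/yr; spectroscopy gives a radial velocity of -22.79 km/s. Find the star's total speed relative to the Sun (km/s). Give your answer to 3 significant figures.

d = 1/p = 1/0.006395″ = 156.37 pc.
μ = 13.31 mas/yr = 0.01331 ″/yr.
v_t = 4.740 μ d = 4.740 × 0.01331 × 156.37 = 9.8653 km/s.
v = √(v_r² + v_t²) = √((-22.79)² + 9.8653²) = √616.708 = 24.834 km/s.

24.8 km/s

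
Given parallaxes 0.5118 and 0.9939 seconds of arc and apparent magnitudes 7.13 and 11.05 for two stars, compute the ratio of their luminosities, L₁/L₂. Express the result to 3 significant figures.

L₁/L₂ = 139

d₁ = 1/p₁ = 1/0.5118″ = 1.9539 pc; d₂ = 1/p₂ = 1/0.9939″ = 1.0061 pc.
M₁ = m₁ − 5 log₁₀ d₁ + 5 = 7.13 − 1.4545 + 5 = 10.6755.
M₂ = 11.05 − 0.0132 + 5 = 16.0368.
L₁/L₂ = 10^(0.4(M₂ − M₁)) = 10^(0.4 × 5.3613) = 10^2.14452 = 139.48.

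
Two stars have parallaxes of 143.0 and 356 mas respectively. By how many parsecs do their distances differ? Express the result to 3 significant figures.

4.18 pc

d_A = 1/0.1430″ = 6.993 pc; d_B = 1/0.3560″ = 2.809 pc.
|d_B − d_A| = |2.809 − 6.993| = 4.184 pc.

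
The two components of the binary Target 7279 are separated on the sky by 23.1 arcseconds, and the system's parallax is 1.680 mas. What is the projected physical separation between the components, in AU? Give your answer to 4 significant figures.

13750 AU

d = 1/p = 1/0.001680″ = 595.24 pc.
At distance d (pc), an angle of θ arcsec spans θ·d AU: s = 23.1 × 595.24 = 13750 AU.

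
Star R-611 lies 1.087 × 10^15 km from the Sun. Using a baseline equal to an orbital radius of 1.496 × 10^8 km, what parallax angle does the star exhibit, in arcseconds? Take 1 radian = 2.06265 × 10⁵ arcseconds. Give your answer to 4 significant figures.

θ ≈ B/d = (1.496 × 10^8) / (1.087 × 10^15) = 1.3763 × 10^-7 rad.
In arcseconds: 1.3763 × 10^-7 × 206265 = 0.028388″.

0.02839 arcsec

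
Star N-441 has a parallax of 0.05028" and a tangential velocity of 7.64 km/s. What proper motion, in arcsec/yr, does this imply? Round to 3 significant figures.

d = 1/p = 1/0.05028″ = 19.889 pc.
μ = v_t / (4.74 d) = 7.64 / (4.74 × 19.889) = 7.64 / 94.274 = 0.08104 ″/yr.

0.0810 arcsec/yr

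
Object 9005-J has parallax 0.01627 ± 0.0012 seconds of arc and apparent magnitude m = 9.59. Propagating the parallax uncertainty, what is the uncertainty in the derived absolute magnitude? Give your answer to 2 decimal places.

M = m − 5 log₁₀ d + 5 = m + 5 log₁₀ p + 5, so ∂M/∂p = 5/(p ln 10).
σ_M = (5/ln 10) · (σ_p/p) = 2.1715 × 0.0012/0.01627 = 2.1715 × 0.073755 = 0.16016.

σ_M = 0.16 mag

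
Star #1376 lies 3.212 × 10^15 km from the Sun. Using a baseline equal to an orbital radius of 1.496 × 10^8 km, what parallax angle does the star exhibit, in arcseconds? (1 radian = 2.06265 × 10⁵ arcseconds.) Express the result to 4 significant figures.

θ ≈ B/d = (1.496 × 10^8) / (3.212 × 10^15) = 4.6575 × 10^-8 rad.
In arcseconds: 4.6575 × 10^-8 × 206265 = 0.0096068″.

0.009607 arcsec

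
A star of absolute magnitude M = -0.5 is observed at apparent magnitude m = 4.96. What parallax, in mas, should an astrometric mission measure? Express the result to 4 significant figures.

m − M = 4.96 − (-0.5) = 5.46.
d = 10^((m−M)/5 + 1) = 10^2.092 = 123.59 pc.
p = 1/d = 1/123.59 = 0.0080913 arcsec = 8.0913 mas.

8.091 mas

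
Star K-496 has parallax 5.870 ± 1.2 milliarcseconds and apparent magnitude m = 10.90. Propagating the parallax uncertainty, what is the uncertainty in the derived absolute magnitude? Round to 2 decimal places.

σ_M = 0.44 mag

M = m − 5 log₁₀ d + 5 = m + 5 log₁₀ p + 5, so ∂M/∂p = 5/(p ln 10).
σ_M = (5/ln 10) · (σ_p/p) = 2.1715 × 1.2/5.870 = 2.1715 × 0.20443 = 0.44392.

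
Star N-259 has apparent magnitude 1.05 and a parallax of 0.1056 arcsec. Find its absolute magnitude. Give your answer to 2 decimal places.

M = 1.17

d = 1/p = 1/0.1056″ = 9.4697 pc.
m − M = 5 log₁₀(9.4697) − 5 = 4.8817 − 5 = -0.1183.
M = m − (m − M) = 1.05 − (-0.1183) = 1.17.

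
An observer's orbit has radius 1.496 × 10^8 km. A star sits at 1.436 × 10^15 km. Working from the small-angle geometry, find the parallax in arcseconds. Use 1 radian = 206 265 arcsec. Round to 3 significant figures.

0.0215 arcsec

θ ≈ B/d = (1.496 × 10^8) / (1.436 × 10^15) = 1.0418 × 10^-7 rad.
In arcseconds: 1.0418 × 10^-7 × 206265 = 0.021489″.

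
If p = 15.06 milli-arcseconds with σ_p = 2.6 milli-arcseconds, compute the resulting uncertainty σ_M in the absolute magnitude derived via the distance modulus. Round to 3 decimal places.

σ_M = 0.375 mag

M = m − 5 log₁₀ d + 5 = m + 5 log₁₀ p + 5, so ∂M/∂p = 5/(p ln 10).
σ_M = (5/ln 10) · (σ_p/p) = 2.1715 × 2.6/15.06 = 2.1715 × 0.17264 = 0.37489.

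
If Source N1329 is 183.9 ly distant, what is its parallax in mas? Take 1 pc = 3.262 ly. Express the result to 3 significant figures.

17.7 mas

d = 183.9 ly ÷ 3.262 = 56.376 pc.
p = 1/d = 1/56.376 = 0.017738 arcsec.
= 0.017738 × 1000 = 17.738 mas.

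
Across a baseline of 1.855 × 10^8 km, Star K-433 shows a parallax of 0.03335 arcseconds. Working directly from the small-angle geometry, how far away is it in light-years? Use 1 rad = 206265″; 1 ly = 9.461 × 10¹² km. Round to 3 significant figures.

121 ly

θ = 0.03335″ = 0.03335/206265 = 1.6169 × 10^-7 rad.
d = B/θ = (1.855 × 10^8) / (1.6169 × 10^-7) = 1.1473 × 10^15 km = (1.1473 × 10^15) / (9.461 × 10^12) ly = 121.27 ly.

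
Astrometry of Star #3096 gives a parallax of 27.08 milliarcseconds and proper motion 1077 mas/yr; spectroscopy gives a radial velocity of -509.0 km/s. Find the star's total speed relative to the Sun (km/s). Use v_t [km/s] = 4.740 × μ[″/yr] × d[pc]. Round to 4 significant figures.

d = 1/p = 1/0.02708″ = 36.928 pc.
μ = 1077 mas/yr = 1.077 ″/yr.
v_t = 4.740 μ d = 4.740 × 1.077 × 36.928 = 188.52 km/s.
v = √(v_r² + v_t²) = √((-509.0)² + 188.52²) = √294621 = 542.79 km/s.

542.8 km/s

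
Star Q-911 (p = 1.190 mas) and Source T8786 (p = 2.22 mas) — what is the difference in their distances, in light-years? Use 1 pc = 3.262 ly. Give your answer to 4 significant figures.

d_A = 1/0.001190″ = 840.34 pc; d_B = 1/0.002220″ = 450.45 pc.
|d_B − d_A| = |450.45 − 840.34| = 389.89 pc = 389.89 × 3.262 ly = 1271.8 ly.

1272 ly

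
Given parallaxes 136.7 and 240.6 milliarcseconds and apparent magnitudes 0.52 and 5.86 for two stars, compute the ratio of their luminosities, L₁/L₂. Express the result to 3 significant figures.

L₁/L₂ = 424

d₁ = 1/p₁ = 1/0.1367″ = 7.3153 pc; d₂ = 1/p₂ = 1/0.2406″ = 4.1563 pc.
M₁ = m₁ − 5 log₁₀ d₁ + 5 = 0.52 − 4.3212 + 5 = 1.1988.
M₂ = 5.86 − 3.0935 + 5 = 7.7665.
L₁/L₂ = 10^(0.4(M₂ − M₁)) = 10^(0.4 × 6.5677) = 10^2.62708 = 423.72.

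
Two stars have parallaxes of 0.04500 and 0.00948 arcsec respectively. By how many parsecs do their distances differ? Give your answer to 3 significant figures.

83.3 pc

d_A = 1/0.04500″ = 22.222 pc; d_B = 1/0.009480″ = 105.49 pc.
|d_B − d_A| = |105.49 − 22.222| = 83.268 pc.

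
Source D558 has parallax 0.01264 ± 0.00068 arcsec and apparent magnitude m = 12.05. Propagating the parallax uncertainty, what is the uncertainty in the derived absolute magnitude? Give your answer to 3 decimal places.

σ_M = 0.117 mag

M = m − 5 log₁₀ d + 5 = m + 5 log₁₀ p + 5, so ∂M/∂p = 5/(p ln 10).
σ_M = (5/ln 10) · (σ_p/p) = 2.1715 × 0.00068/0.01264 = 2.1715 × 0.053797 = 0.11682.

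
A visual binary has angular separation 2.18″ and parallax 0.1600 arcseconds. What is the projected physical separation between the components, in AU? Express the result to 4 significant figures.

d = 1/p = 1/0.1600″ = 6.25 pc.
At distance d (pc), an angle of θ arcsec spans θ·d AU: s = 2.18 × 6.25 = 13.625 AU.

13.63 AU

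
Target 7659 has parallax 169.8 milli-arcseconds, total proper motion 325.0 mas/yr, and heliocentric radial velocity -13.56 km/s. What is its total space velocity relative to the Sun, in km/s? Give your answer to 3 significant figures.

16.3 km/s

d = 1/p = 1/0.1698″ = 5.8893 pc.
μ = 325.0 mas/yr = 0.3250 ″/yr.
v_t = 4.740 μ d = 4.740 × 0.3250 × 5.8893 = 9.0725 km/s.
v = √(v_r² + v_t²) = √((-13.56)² + 9.0725²) = √266.184 = 16.315 km/s.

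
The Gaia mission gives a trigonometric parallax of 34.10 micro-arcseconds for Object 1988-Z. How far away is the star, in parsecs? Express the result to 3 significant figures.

29300 pc

p = 34.10 micro-arcseconds = 0.00003410 arcsec.
d = 1/p = 1/0.00003410 = 29326 pc.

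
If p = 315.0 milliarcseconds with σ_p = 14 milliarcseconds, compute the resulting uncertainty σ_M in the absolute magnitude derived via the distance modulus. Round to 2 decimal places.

σ_M = 0.10 mag

M = m − 5 log₁₀ d + 5 = m + 5 log₁₀ p + 5, so ∂M/∂p = 5/(p ln 10).
σ_M = (5/ln 10) · (σ_p/p) = 2.1715 × 14/315.0 = 2.1715 × 0.044444 = 0.09651.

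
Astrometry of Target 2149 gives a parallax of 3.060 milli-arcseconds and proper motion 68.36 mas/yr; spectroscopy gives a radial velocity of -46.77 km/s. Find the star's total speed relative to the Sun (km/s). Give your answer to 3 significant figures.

116 km/s

d = 1/p = 1/0.003060″ = 326.8 pc.
μ = 68.36 mas/yr = 0.06836 ″/yr.
v_t = 4.740 μ d = 4.740 × 0.06836 × 326.8 = 105.89 km/s.
v = √(v_r² + v_t²) = √((-46.77)² + 105.89²) = √13400.1 = 115.76 km/s.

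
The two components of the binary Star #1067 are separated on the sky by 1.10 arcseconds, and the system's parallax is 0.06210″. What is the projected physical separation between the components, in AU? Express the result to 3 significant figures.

17.7 AU

d = 1/p = 1/0.06210″ = 16.103 pc.
At distance d (pc), an angle of θ arcsec spans θ·d AU: s = 1.10 × 16.103 = 17.713 AU.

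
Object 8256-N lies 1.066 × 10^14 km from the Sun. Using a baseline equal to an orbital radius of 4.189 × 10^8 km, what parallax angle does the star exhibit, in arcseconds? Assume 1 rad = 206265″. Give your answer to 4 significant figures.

0.8105 arcsec

θ ≈ B/d = (4.189 × 10^8) / (1.066 × 10^14) = 3.9296 × 10^-6 rad.
In arcseconds: 3.9296 × 10^-6 × 206265 = 0.81054″.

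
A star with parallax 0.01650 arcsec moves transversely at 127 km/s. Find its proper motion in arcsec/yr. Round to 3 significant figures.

d = 1/p = 1/0.01650″ = 60.606 pc.
μ = v_t / (4.74 d) = 127 / (4.74 × 60.606) = 127 / 287.27 = 0.44209 ″/yr.

0.442 arcsec/yr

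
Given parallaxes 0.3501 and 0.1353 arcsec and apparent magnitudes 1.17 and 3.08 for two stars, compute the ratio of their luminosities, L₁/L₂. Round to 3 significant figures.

d₁ = 1/p₁ = 1/0.3501″ = 2.8563 pc; d₂ = 1/p₂ = 1/0.1353″ = 7.391 pc.
M₁ = m₁ − 5 log₁₀ d₁ + 5 = 1.17 − 2.2790 + 5 = 3.8910.
M₂ = 3.08 − 4.3435 + 5 = 3.7365.
L₁/L₂ = 10^(0.4(M₂ − M₁)) = 10^(0.4 × (-0.1545)) = 10^(-0.06180) = 0.86736.

L₁/L₂ = 0.867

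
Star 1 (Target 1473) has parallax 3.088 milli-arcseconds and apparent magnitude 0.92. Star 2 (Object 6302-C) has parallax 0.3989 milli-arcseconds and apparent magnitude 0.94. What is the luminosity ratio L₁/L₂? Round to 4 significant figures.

d₁ = 1/p₁ = 1/0.003088″ = 323.83 pc; d₂ = 1/p₂ = 1/0.0003989″ = 2506.9 pc.
M₁ = m₁ − 5 log₁₀ d₁ + 5 = 0.92 − 12.5516 + 5 = -6.6316.
M₂ = 0.94 − 16.9957 + 5 = -11.0557.
L₁/L₂ = 10^(0.4(M₂ − M₁)) = 10^(0.4 × (-4.4241)) = 10^(-1.76964) = 0.016997.

L₁/L₂ = 0.01700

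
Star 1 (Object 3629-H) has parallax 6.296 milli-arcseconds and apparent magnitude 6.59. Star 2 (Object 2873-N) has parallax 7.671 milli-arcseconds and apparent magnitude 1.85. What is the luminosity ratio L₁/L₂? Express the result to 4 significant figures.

L₁/L₂ = 0.01886

d₁ = 1/p₁ = 1/0.006296″ = 158.83 pc; d₂ = 1/p₂ = 1/0.007671″ = 130.36 pc.
M₁ = m₁ − 5 log₁₀ d₁ + 5 = 6.59 − 11.0047 + 5 = 0.5853.
M₂ = 1.85 − 10.5757 + 5 = -3.7257.
L₁/L₂ = 10^(0.4(M₂ − M₁)) = 10^(0.4 × (-4.3110)) = 10^(-1.72440) = 0.018863.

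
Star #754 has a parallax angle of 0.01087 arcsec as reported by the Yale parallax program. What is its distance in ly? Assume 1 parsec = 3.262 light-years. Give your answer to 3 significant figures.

d = 1/p = 1/0.01087 = 91.996 pc.
In light-years: 91.996 × 3.262 = 300.09 ly.

300 ly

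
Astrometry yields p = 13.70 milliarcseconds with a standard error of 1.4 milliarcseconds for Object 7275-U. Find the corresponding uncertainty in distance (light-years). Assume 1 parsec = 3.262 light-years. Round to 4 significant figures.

24.33 ly

d = 1/p, so σ_d = σ_p / p².
σ_d = 0.00140 / (0.01370)² = 0.00140 / 0.00018769 = 7.4591 pc = 7.4591 × 3.262 ly = 24.332 ly.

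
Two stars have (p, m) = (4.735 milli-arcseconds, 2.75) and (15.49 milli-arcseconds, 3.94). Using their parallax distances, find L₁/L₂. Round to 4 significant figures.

L₁/L₂ = 32.02

d₁ = 1/p₁ = 1/0.004735″ = 211.19 pc; d₂ = 1/p₂ = 1/0.01549″ = 64.558 pc.
M₁ = m₁ − 5 log₁₀ d₁ + 5 = 2.75 − 11.6234 + 5 = -3.8734.
M₂ = 3.94 − 9.0498 + 5 = -0.1098.
L₁/L₂ = 10^(0.4(M₂ − M₁)) = 10^(0.4 × 3.7636) = 10^1.50544 = 32.021.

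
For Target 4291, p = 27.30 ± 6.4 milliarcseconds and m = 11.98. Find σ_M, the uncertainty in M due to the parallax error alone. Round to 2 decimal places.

M = m − 5 log₁₀ d + 5 = m + 5 log₁₀ p + 5, so ∂M/∂p = 5/(p ln 10).
σ_M = (5/ln 10) · (σ_p/p) = 2.1715 × 6.4/27.30 = 2.1715 × 0.23443 = 0.50906.

σ_M = 0.51 mag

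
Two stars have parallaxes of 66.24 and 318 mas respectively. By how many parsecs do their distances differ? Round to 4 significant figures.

d_A = 1/0.06624″ = 15.097 pc; d_B = 1/0.3180″ = 3.1447 pc.
|d_B − d_A| = |3.1447 − 15.097| = 11.952 pc.

11.95 pc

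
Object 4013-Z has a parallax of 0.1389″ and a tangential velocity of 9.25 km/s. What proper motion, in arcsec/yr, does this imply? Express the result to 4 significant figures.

0.2711 arcsec/yr

d = 1/p = 1/0.1389″ = 7.1994 pc.
μ = v_t / (4.74 d) = 9.25 / (4.74 × 7.1994) = 9.25 / 34.125 = 0.27106 ″/yr.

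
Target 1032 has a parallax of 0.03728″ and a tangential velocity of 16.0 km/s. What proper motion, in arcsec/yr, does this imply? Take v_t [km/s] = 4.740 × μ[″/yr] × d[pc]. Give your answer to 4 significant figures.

d = 1/p = 1/0.03728″ = 26.824 pc.
μ = v_t / (4.74 d) = 16.0 / (4.74 × 26.824) = 16.0 / 127.15 = 0.12584 ″/yr.

0.1258 arcsec/yr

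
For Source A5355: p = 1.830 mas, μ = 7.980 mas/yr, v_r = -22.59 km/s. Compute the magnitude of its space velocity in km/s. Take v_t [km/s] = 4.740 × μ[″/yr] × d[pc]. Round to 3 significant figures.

d = 1/p = 1/0.001830″ = 546.45 pc.
μ = 7.980 mas/yr = 0.007980 ″/yr.
v_t = 4.740 μ d = 4.740 × 0.007980 × 546.45 = 20.67 km/s.
v = √(v_r² + v_t²) = √((-22.59)² + 20.67²) = √937.557 = 30.62 km/s.

30.6 km/s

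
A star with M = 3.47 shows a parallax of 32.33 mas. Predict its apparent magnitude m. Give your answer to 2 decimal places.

d = 1/p = 1/0.03233″ = 30.931 pc.
m − M = 5 log₁₀ d − 5 = 5 log₁₀(30.931) − 5 = 7.4520 − 5 = 2.4520.
m = M + (m − M) = 3.47 + 2.4520 = 5.92.

m = 5.92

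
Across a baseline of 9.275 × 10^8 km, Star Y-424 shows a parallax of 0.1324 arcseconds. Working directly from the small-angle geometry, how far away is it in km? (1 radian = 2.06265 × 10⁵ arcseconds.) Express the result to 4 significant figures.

θ = 0.1324″ = 0.1324/206265 = 6.4189 × 10^-7 rad.
d = B/θ = (9.275 × 10^8) / (6.4189 × 10^-7) = 1.4450 × 10^15 km.

1.445 × 10^15 km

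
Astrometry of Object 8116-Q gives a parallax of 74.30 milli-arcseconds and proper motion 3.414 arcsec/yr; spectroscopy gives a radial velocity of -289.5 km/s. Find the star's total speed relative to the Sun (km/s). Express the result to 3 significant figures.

362 km/s

d = 1/p = 1/0.07430″ = 13.459 pc.
v_t = 4.740 μ d = 4.740 × 3.414 × 13.459 = 217.8 km/s.
v = √(v_r² + v_t²) = √((-289.5)² + 217.8²) = √131247 = 362.28 km/s.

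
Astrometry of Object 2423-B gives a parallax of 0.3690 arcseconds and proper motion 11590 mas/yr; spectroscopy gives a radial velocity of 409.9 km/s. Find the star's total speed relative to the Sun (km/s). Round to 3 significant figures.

436 km/s

d = 1/p = 1/0.3690″ = 2.71 pc.
μ = 11590 mas/yr = 11.59 ″/yr.
v_t = 4.740 μ d = 4.740 × 11.59 × 2.71 = 148.88 km/s.
v = √(v_r² + v_t²) = √(409.9² + 148.88²) = √190183 = 436.1 km/s.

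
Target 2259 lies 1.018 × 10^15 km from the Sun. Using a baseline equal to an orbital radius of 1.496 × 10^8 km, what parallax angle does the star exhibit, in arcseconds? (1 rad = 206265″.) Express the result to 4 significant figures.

0.03031 arcsec

θ ≈ B/d = (1.496 × 10^8) / (1.018 × 10^15) = 1.4695 × 10^-7 rad.
In arcseconds: 1.4695 × 10^-7 × 206265 = 0.030311″.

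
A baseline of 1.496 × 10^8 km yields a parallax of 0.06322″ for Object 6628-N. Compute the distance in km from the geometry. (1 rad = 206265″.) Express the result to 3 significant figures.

4.88 × 10^14 km

θ = 0.06322″ = 0.06322/206265 = 3.0650 × 10^-7 rad.
d = B/θ = (1.496 × 10^8) / (3.0650 × 10^-7) = 4.8809 × 10^14 km.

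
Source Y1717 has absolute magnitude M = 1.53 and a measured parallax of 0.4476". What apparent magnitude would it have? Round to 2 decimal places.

d = 1/p = 1/0.4476″ = 2.2341 pc.
m − M = 5 log₁₀ d − 5 = 5 log₁₀(2.2341) − 5 = 1.7455 − 5 = -3.2545.
m = M + (m − M) = 1.53 + (-3.2545) = -1.72.

m = -1.72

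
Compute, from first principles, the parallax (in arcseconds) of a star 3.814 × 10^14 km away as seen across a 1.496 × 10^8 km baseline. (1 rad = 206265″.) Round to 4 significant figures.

0.08091 arcsec

θ ≈ B/d = (1.496 × 10^8) / (3.814 × 10^14) = 3.9224 × 10^-7 rad.
In arcseconds: 3.9224 × 10^-7 × 206265 = 0.080905″.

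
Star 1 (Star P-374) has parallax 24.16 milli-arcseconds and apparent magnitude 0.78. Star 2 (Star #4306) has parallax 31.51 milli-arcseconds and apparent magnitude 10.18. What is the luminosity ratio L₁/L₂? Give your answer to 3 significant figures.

L₁/L₂ = 9790

d₁ = 1/p₁ = 1/0.02416″ = 41.391 pc; d₂ = 1/p₂ = 1/0.03151″ = 31.736 pc.
M₁ = m₁ − 5 log₁₀ d₁ + 5 = 0.78 − 8.0845 + 5 = -2.3045.
M₂ = 10.18 − 7.5078 + 5 = 7.6722.
L₁/L₂ = 10^(0.4(M₂ − M₁)) = 10^(0.4 × 9.9767) = 10^3.99068 = 9787.7.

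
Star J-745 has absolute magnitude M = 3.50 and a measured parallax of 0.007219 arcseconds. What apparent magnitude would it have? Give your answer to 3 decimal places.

m = 9.208

d = 1/p = 1/0.007219″ = 138.52 pc.
m − M = 5 log₁₀ d − 5 = 5 log₁₀(138.52) − 5 = 10.7076 − 5 = 5.7076.
m = M + (m − M) = 3.50 + 5.7076 = 9.208.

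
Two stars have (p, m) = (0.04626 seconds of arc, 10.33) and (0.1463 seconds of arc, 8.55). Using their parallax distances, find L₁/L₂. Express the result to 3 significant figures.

L₁/L₂ = 1.94

d₁ = 1/p₁ = 1/0.04626″ = 21.617 pc; d₂ = 1/p₂ = 1/0.1463″ = 6.8353 pc.
M₁ = m₁ − 5 log₁₀ d₁ + 5 = 10.33 − 6.6740 + 5 = 8.6560.
M₂ = 8.55 − 4.1738 + 5 = 9.3762.
L₁/L₂ = 10^(0.4(M₂ − M₁)) = 10^(0.4 × 0.7202) = 10^0.28808 = 1.9412.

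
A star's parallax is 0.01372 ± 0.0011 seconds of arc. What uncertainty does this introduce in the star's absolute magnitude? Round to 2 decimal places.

M = m − 5 log₁₀ d + 5 = m + 5 log₁₀ p + 5, so ∂M/∂p = 5/(p ln 10).
σ_M = (5/ln 10) · (σ_p/p) = 2.1715 × 0.0011/0.01372 = 2.1715 × 0.080175 = 0.1741.

σ_M = 0.17 mag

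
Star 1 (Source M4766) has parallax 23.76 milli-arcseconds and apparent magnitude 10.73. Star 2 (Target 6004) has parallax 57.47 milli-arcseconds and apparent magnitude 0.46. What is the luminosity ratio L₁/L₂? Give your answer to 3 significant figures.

L₁/L₂ = 0.000456

d₁ = 1/p₁ = 1/0.02376″ = 42.088 pc; d₂ = 1/p₂ = 1/0.05747″ = 17.4 pc.
M₁ = m₁ − 5 log₁₀ d₁ + 5 = 10.73 − 8.1208 + 5 = 7.6092.
M₂ = 0.46 − 6.2027 + 5 = -0.7427.
L₁/L₂ = 10^(0.4(M₂ − M₁)) = 10^(0.4 × (-8.3519)) = 10^(-3.34076) = 0.00045629.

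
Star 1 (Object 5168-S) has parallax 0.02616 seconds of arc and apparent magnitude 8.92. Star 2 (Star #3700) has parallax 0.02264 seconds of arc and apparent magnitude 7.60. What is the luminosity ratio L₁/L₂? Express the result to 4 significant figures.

d₁ = 1/p₁ = 1/0.02616″ = 38.226 pc; d₂ = 1/p₂ = 1/0.02264″ = 44.17 pc.
M₁ = m₁ − 5 log₁₀ d₁ + 5 = 8.92 − 7.9118 + 5 = 6.0082.
M₂ = 7.60 − 8.2256 + 5 = 4.3744.
L₁/L₂ = 10^(0.4(M₂ − M₁)) = 10^(0.4 × (-1.6338)) = 10^(-0.65352) = 0.22206.

L₁/L₂ = 0.2221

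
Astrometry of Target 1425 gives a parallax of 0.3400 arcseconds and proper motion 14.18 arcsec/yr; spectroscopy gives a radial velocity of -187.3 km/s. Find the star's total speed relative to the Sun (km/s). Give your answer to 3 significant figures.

d = 1/p = 1/0.3400″ = 2.9412 pc.
v_t = 4.740 μ d = 4.740 × 14.18 × 2.9412 = 197.69 km/s.
v = √(v_r² + v_t²) = √((-187.3)² + 197.69²) = √74162.6 = 272.33 km/s.

272 km/s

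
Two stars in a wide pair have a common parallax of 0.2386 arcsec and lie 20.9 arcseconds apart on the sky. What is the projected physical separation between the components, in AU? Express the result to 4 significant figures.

87.59 AU

d = 1/p = 1/0.2386″ = 4.1911 pc.
At distance d (pc), an angle of θ arcsec spans θ·d AU: s = 20.9 × 4.1911 = 87.594 AU.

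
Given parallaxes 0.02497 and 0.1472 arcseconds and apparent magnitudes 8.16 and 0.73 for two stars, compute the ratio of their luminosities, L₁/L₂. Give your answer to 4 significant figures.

d₁ = 1/p₁ = 1/0.02497″ = 40.048 pc; d₂ = 1/p₂ = 1/0.1472″ = 6.7935 pc.
M₁ = m₁ − 5 log₁₀ d₁ + 5 = 8.16 − 8.0129 + 5 = 5.1471.
M₂ = 0.73 − 4.1605 + 5 = 1.5695.
L₁/L₂ = 10^(0.4(M₂ − M₁)) = 10^(0.4 × (-3.5776)) = 10^(-1.43104) = 0.037065.

L₁/L₂ = 0.03707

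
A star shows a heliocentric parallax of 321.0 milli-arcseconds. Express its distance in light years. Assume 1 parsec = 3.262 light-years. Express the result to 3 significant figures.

10.2 light years

p = 321.0 milli-arcseconds = 0.3210 arcsec.
d = 1/p = 1/0.3210 = 3.1153 pc.
In light-years: 3.1153 × 3.262 = 10.162 ly.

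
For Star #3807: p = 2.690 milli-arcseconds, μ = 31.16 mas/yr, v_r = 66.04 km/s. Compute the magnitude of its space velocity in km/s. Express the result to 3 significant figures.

d = 1/p = 1/0.002690″ = 371.75 pc.
μ = 31.16 mas/yr = 0.03116 ″/yr.
v_t = 4.740 μ d = 4.740 × 0.03116 × 371.75 = 54.907 km/s.
v = √(v_r² + v_t²) = √(66.04² + 54.907²) = √7376.06 = 85.884 km/s.

85.9 km/s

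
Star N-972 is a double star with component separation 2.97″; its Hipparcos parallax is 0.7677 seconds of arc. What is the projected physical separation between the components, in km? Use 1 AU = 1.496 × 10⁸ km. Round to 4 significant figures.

5.788 × 10^8 km

d = 1/p = 1/0.7677″ = 1.3026 pc.
At distance d (pc), an angle of θ arcsec spans θ·d AU: s = 2.97 × 1.3026 = 3.8687 AU.
= 3.8687 × 1.496 × 10⁸ km = 5.7876 × 10^8 km.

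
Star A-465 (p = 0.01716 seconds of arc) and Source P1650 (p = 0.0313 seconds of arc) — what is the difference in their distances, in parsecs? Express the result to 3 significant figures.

d_A = 1/0.01716″ = 58.275 pc; d_B = 1/0.03130″ = 31.949 pc.
|d_B − d_A| = |31.949 − 58.275| = 26.326 pc.

26.3 pc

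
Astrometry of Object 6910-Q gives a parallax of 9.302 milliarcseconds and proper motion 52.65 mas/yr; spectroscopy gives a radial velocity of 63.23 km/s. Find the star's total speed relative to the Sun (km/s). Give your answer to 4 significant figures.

d = 1/p = 1/0.009302″ = 107.5 pc.
μ = 52.65 mas/yr = 0.05265 ″/yr.
v_t = 4.740 μ d = 4.740 × 0.05265 × 107.5 = 26.828 km/s.
v = √(v_r² + v_t²) = √(63.23² + 26.828²) = √4717.77 = 68.686 km/s.

68.69 km/s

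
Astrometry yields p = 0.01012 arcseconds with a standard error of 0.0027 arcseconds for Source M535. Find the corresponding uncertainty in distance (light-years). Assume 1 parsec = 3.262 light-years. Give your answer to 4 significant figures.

86.00 ly

d = 1/p, so σ_d = σ_p / p².
σ_d = 0.00270 / (0.01012)² = 0.00270 / 0.00010241 = 26.365 pc = 26.365 × 3.262 ly = 86.003 ly.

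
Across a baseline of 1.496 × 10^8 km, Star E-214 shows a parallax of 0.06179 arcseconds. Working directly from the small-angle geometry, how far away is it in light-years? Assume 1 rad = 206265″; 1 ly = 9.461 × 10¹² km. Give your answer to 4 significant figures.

θ = 0.06179″ = 0.06179/206265 = 2.9957 × 10^-7 rad.
d = B/θ = (1.496 × 10^8) / (2.9957 × 10^-7) = 4.9938 × 10^14 km = (4.9938 × 10^14) / (9.461 × 10^12) ly = 52.783 ly.

52.78 ly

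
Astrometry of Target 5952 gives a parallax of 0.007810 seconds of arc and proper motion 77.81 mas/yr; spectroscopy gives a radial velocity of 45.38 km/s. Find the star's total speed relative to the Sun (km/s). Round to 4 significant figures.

d = 1/p = 1/0.007810″ = 128.04 pc.
μ = 77.81 mas/yr = 0.07781 ″/yr.
v_t = 4.740 μ d = 4.740 × 0.07781 × 128.04 = 47.224 km/s.
v = √(v_r² + v_t²) = √(45.38² + 47.224²) = √4289.45 = 65.494 km/s.

65.49 km/s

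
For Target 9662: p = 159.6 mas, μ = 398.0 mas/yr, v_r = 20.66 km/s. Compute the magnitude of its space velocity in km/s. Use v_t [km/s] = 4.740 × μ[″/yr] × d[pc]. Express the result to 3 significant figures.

23.8 km/s

d = 1/p = 1/0.1596″ = 6.2657 pc.
μ = 398.0 mas/yr = 0.3980 ″/yr.
v_t = 4.740 μ d = 4.740 × 0.3980 × 6.2657 = 11.82 km/s.
v = √(v_r² + v_t²) = √(20.66² + 11.82²) = √566.548 = 23.802 km/s.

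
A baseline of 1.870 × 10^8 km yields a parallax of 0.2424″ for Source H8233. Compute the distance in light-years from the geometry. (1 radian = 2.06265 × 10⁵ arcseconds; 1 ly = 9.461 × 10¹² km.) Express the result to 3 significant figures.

16.8 ly

θ = 0.2424″ = 0.2424/206265 = 1.1752 × 10^-6 rad.
d = B/θ = (1.870 × 10^8) / (1.1752 × 10^-6) = 1.5912 × 10^14 km = (1.5912 × 10^14) / (9.461 × 10^12) ly = 16.819 ly.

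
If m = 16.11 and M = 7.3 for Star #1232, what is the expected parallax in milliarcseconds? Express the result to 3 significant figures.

m − M = 16.11 − 7.3 = 8.81.
d = 10^((m−M)/5 + 1) = 10^2.762 = 578.1 pc.
p = 1/d = 1/578.1 = 0.0017298 arcsec = 1.7298 mas.

1.73 mas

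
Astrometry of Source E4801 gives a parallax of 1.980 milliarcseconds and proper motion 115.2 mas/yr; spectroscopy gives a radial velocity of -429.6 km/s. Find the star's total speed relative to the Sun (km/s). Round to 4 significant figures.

d = 1/p = 1/0.001980″ = 505.05 pc.
μ = 115.2 mas/yr = 0.1152 ″/yr.
v_t = 4.740 μ d = 4.740 × 0.1152 × 505.05 = 275.78 km/s.
v = √(v_r² + v_t²) = √((-429.6)² + 275.78²) = √260611 = 510.5 km/s.

510.5 km/s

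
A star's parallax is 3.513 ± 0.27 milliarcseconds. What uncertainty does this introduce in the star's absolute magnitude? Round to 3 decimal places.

M = m − 5 log₁₀ d + 5 = m + 5 log₁₀ p + 5, so ∂M/∂p = 5/(p ln 10).
σ_M = (5/ln 10) · (σ_p/p) = 2.1715 × 0.27/3.513 = 2.1715 × 0.076857 = 0.16689.

σ_M = 0.167 mag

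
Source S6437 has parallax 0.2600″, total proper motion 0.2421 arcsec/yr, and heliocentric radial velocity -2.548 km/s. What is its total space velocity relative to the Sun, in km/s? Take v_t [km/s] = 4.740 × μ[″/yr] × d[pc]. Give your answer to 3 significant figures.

5.10 km/s

d = 1/p = 1/0.2600″ = 3.8462 pc.
v_t = 4.740 μ d = 4.740 × 0.2421 × 3.8462 = 4.4137 km/s.
v = √(v_r² + v_t²) = √((-2.548)² + 4.4137²) = √25.9731 = 5.0964 km/s.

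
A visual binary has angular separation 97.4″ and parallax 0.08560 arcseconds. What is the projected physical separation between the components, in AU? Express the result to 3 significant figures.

1140 AU

d = 1/p = 1/0.08560″ = 11.682 pc.
At distance d (pc), an angle of θ arcsec spans θ·d AU: s = 97.4 × 11.682 = 1137.8 AU.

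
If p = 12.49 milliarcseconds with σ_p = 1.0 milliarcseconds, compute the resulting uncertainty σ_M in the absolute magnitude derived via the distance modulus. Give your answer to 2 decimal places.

σ_M = 0.17 mag

M = m − 5 log₁₀ d + 5 = m + 5 log₁₀ p + 5, so ∂M/∂p = 5/(p ln 10).
σ_M = (5/ln 10) · (σ_p/p) = 2.1715 × 1.0/12.49 = 2.1715 × 0.080064 = 0.17386.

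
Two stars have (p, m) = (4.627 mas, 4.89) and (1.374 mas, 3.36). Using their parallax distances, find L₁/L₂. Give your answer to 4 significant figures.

L₁/L₂ = 0.02155

d₁ = 1/p₁ = 1/0.004627″ = 216.12 pc; d₂ = 1/p₂ = 1/0.001374″ = 727.8 pc.
M₁ = m₁ − 5 log₁₀ d₁ + 5 = 4.89 − 11.6735 + 5 = -1.7835.
M₂ = 3.36 − 14.3101 + 5 = -5.9501.
L₁/L₂ = 10^(0.4(M₂ − M₁)) = 10^(0.4 × (-4.1666)) = 10^(-1.66664) = 0.021546.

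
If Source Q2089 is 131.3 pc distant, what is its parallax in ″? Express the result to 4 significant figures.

0.007616 ″

p = 1/d = 1/131.3 = 0.0076161 arcsec.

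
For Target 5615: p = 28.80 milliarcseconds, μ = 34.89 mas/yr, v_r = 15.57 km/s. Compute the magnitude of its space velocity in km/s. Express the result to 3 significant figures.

16.6 km/s

d = 1/p = 1/0.02880″ = 34.722 pc.
μ = 34.89 mas/yr = 0.03489 ″/yr.
v_t = 4.740 μ d = 4.740 × 0.03489 × 34.722 = 5.7423 km/s.
v = √(v_r² + v_t²) = √(15.57² + 5.7423²) = √275.399 = 16.595 km/s.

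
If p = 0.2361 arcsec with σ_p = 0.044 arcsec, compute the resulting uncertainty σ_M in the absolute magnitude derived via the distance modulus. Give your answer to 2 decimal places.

M = m − 5 log₁₀ d + 5 = m + 5 log₁₀ p + 5, so ∂M/∂p = 5/(p ln 10).
σ_M = (5/ln 10) · (σ_p/p) = 2.1715 × 0.044/0.2361 = 2.1715 × 0.18636 = 0.40468.

σ_M = 0.40 mag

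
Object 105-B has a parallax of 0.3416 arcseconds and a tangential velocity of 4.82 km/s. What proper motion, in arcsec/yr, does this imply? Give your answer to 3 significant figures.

d = 1/p = 1/0.3416″ = 2.9274 pc.
μ = v_t / (4.74 d) = 4.82 / (4.74 × 2.9274) = 4.82 / 13.876 = 0.34736 ″/yr.

0.347 arcsec/yr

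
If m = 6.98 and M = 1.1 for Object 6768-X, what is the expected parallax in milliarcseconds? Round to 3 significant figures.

6.67 mas

m − M = 6.98 − 1.1 = 5.88.
d = 10^((m−M)/5 + 1) = 10^2.176 = 149.97 pc.
p = 1/d = 1/149.97 = 0.006668 arcsec = 6.668 mas.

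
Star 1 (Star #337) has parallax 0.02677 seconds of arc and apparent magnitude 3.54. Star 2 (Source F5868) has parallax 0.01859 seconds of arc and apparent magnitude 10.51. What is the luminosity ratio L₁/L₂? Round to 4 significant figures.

L₁/L₂ = 296.0

d₁ = 1/p₁ = 1/0.02677″ = 37.355 pc; d₂ = 1/p₂ = 1/0.01859″ = 53.792 pc.
M₁ = m₁ − 5 log₁₀ d₁ + 5 = 3.54 − 7.8617 + 5 = 0.6783.
M₂ = 10.51 − 8.6536 + 5 = 6.8564.
L₁/L₂ = 10^(0.4(M₂ − M₁)) = 10^(0.4 × 6.1781) = 10^2.47124 = 295.96.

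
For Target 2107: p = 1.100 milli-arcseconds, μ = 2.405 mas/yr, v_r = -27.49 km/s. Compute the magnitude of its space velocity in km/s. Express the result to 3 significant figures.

29.4 km/s

d = 1/p = 1/0.001100″ = 909.09 pc.
μ = 2.405 mas/yr = 0.002405 ″/yr.
v_t = 4.740 μ d = 4.740 × 0.002405 × 909.09 = 10.363 km/s.
v = √(v_r² + v_t²) = √((-27.49)² + 10.363²) = √863.092 = 29.378 km/s.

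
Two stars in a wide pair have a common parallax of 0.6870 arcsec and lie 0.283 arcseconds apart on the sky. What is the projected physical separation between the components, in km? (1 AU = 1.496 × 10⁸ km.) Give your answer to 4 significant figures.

d = 1/p = 1/0.6870″ = 1.4556 pc.
At distance d (pc), an angle of θ arcsec spans θ·d AU: s = 0.283 × 1.4556 = 0.41193 AU.
= 0.41193 × 1.496 × 10⁸ km = 6.1625 × 10^7 km.

6.163 × 10^7 km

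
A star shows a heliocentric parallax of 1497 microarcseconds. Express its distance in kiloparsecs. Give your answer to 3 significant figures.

0.668 kpc

p = 1497 microarcseconds = 0.001497 arcsec.
d = 1/p = 1/0.001497 = 668 pc.
= 0.668 kpc.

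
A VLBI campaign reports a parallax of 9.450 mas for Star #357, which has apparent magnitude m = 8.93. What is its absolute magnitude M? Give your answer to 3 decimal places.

M = 3.807

d = 1/p = 1/0.009450″ = 105.82 pc.
m − M = 5 log₁₀(105.82) − 5 = 10.1228 − 5 = 5.1228.
M = m − (m − M) = 8.93 − 5.1228 = 3.807.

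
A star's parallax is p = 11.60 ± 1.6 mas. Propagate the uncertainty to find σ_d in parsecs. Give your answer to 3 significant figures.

11.9 pc

d = 1/p, so σ_d = σ_p / p².
σ_d = 0.00160 / (0.01160)² = 0.00160 / 0.00013456 = 11.891 pc.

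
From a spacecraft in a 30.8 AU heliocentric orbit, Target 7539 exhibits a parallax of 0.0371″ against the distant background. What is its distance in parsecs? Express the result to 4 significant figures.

830.2 pc

With baseline B (in AU) and parallax p (in arcsec), d = B/p parsecs.
d = 30.8 / 0.0371 = 830.19 pc.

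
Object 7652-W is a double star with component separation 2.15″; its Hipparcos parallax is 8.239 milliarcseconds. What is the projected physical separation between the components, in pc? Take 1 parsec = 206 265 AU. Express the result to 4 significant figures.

0.001265 pc

d = 1/p = 1/0.008239″ = 121.37 pc.
At distance d (pc), an angle of θ arcsec spans θ·d AU: s = 2.15 × 121.37 = 260.95 AU.
= 260.95 / 206265 = 0.0012651 pc.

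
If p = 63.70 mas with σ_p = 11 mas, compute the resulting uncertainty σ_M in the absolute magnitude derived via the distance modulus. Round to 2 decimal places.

σ_M = 0.37 mag

M = m − 5 log₁₀ d + 5 = m + 5 log₁₀ p + 5, so ∂M/∂p = 5/(p ln 10).
σ_M = (5/ln 10) · (σ_p/p) = 2.1715 × 11/63.70 = 2.1715 × 0.17268 = 0.37497.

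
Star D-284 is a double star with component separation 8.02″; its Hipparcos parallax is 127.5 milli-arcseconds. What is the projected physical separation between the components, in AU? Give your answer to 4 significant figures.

62.90 AU

d = 1/p = 1/0.1275″ = 7.8431 pc.
At distance d (pc), an angle of θ arcsec spans θ·d AU: s = 8.02 × 7.8431 = 62.902 AU.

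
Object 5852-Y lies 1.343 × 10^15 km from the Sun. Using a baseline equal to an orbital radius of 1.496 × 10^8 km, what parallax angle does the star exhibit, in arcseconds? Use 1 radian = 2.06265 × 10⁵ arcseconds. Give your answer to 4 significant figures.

0.02298 arcsec

θ ≈ B/d = (1.496 × 10^8) / (1.343 × 10^15) = 1.1139 × 10^-7 rad.
In arcseconds: 1.1139 × 10^-7 × 206265 = 0.022976″.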